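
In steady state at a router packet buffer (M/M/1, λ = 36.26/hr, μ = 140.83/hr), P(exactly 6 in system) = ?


ρ = 36.26/140.83 = 0.2575
P_n = (1−ρ)·ρ^n = (1 − 0.2575)·0.2575^6 = 0.7425·0.0002913 = 0.0002163

Final: 0.0002163


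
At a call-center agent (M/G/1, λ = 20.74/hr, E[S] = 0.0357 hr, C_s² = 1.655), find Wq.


ρ = λ·E[S] = 20.74·0.0357 = 0.7404
E[S²] = E[S]²(1+C_s²) = 0.0357²·(1+1.655) = 0.003384
Wq = λ·E[S²]/(2(1−ρ)) = 20.74·0.003384/(2·0.2596) = 0.13518 hr

Final: 0.13518 hr


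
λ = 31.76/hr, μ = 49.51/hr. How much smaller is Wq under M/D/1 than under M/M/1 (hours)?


ρ = 31.76/49.51 = 0.6415
Wq(M/M/1) = ρ/(μ−λ) = 0.6415/17.75 = 0.03614 hr
Wq(M/D/1) = ρ/(2(μ−λ)) = 0.01807 hr
Savings = 0.03614 − 0.01807 = 0.01807 hr

Final: 0.01807 hr


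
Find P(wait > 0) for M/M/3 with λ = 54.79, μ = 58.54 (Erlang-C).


a = λ/μ = 0.9359; ρ = a/3 = 0.3120
P₀ = 0.388721 (from M/M/c formula)
C(c,a) = [a^c/(c!(1−ρ))]·P₀ = [0.81987/(6·0.6880)]·0.388721
= 0.19861·0.388721 = 0.077203

Final: 0.077203


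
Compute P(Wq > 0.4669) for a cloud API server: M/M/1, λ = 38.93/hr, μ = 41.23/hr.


ρ = 38.93/41.23 = 0.9442
P(Wq > t) = ρ·e^{−(μ−λ)t} = 0.9442·e^{−1.0739}
= 0.9442·0.341684 = 0.322623

Final: 0.322623


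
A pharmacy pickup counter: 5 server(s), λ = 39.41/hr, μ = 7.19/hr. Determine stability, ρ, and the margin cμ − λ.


Total capacity cμ = 5·7.19 = 35.95/hr
ρ = λ/(cμ) = 39.41/35.95 = 1.0962
Stable ⇔ ρ < 1: NO
Spare capacity = cμ − λ = 35.95 − 39.41 = -3.46/hr

Final: ρ = 1.0962; unstable; margin = -3.46/hr


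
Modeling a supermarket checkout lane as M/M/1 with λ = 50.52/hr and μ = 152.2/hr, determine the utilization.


ρ = λ/μ = 50.52/152.2 = 0.3319

Final: 0.3319


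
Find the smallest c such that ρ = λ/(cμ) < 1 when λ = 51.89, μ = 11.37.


Stability requires cμ > λ ⇔ c > λ/μ.
λ/μ = 51.89/11.37 = 4.5638
Minimum integer c = ⌊4.5638⌋ + 1 = 5
Check: 5·11.37 = 56.85 > 51.89, while 4·11.37 = 45.48 ≤ 51.89

Final: 5 servers


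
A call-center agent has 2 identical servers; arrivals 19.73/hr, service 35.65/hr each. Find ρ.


ρ = λ/(cμ) = 19.73/(2·35.65) = 19.73/71.30 = 0.2767

Final: 0.2767


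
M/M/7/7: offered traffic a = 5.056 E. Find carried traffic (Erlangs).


B(7,5.056) = 0.124042 (Erlang-B)
Carried load = a(1 − B) = 5.056·(1 − 0.124042) = 5.056·0.875958 = 4.4288 E

Final: 4.4288 Erlangs


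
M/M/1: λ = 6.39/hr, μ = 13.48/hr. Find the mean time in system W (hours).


W = 1/(μ−λ) = 1/(13.48 − 6.39) = 1/7.09 = 0.1410 hr

Final: 0.1410 hr


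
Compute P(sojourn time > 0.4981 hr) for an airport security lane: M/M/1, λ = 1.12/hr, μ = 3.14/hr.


W ~ Exponential(μ−λ) for M/M/1.
μ − λ = 3.14 − 1.12 = 2.0200
P(W > t) = e^{−(μ−λ)t} = e^{−1.0062} = 0.365620

Final: 0.365620


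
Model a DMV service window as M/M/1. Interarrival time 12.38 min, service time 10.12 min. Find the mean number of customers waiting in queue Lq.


λ = 60/12.38 = 4.8465 /hr
μ = 60/10.12 = 5.9289 /hr
ρ = λ/μ = 4.8465/5.9289 = 0.8174
Lq = ρ²/(1−ρ) = 0.6682/0.1826 = 3.6604

Final: 3.6604


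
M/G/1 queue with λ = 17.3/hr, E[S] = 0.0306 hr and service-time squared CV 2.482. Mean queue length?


ρ = λ·E[S] = 17.3·0.0306 = 0.5294
Lq = ρ²(1+C_s²)/(2(1−ρ)) = 0.2802·(1+2.482)/(2·0.4706)
= 0.2802·3.4820/0.9412 = 1.03672

Final: 1.03672


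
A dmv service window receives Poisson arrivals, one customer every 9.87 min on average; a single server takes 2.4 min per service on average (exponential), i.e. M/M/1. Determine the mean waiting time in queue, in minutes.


λ = 60/9.87 = 6.0790 /hr
μ = 60/2.4 = 25.0000 /hr
ρ = λ/μ = 6.0790/25.0000 = 0.2432
Wq = ρ/(μ−λ) = 0.2432/(25.0000−6.0790) = 0.01285 hr
In minutes: 0.01285·60 = 0.7711 min

Final: 0.7711 min


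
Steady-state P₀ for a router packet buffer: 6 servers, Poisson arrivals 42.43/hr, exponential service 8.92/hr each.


a = λ/μ = 42.43/8.92 = 4.7567; ρ = a/c = 0.7928
Σ_{k=0}^{5} a^k/k! (terms k=0..5) = 1.00000 + 4.75673 + 11.31322 + 17.93797 + 21.33150 + 20.29363 = 76.63305
Tail: a^6/(6!(1−ρ)) = 11583.74702/(720·0.2072) = 77.64279
P₀ = 1/(76.63305 + 77.64279) = 1/154.27584 = 0.006482

Final: 0.006482


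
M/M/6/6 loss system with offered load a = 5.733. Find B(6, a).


B(c,a) = (a^c/c!) / Σ_{k=0}^{c} a^k/k!
a^6/6! = 49.312742
Σ terms (k=0..6): 1.00000 + 5.73300 + 16.43364 + 31.40469 + 45.01078 + 51.60936 + 49.31274 = 200.504219
B = 49.312742/200.504219 = 0.245944

Final: 0.245944


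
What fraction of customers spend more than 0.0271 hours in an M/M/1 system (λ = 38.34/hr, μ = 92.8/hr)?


W ~ Exponential(μ−λ) for M/M/1.
μ − λ = 92.8 − 38.34 = 54.4600
P(W > t) = e^{−(μ−λ)t} = e^{−1.4759} = 0.228581

Final: 0.228581


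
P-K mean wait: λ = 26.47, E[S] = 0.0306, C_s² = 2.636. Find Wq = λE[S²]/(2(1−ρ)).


ρ = λ·E[S] = 26.47·0.0306 = 0.8100
E[S²] = E[S]²(1+C_s²) = 0.0306²·(1+2.636) = 0.003405
Wq = λ·E[S²]/(2(1−ρ)) = 26.47·0.003405/(2·0.1900) = 0.23714 hr

Final: 0.23714 hr


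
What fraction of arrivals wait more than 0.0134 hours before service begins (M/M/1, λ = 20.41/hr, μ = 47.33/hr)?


ρ = 20.41/47.33 = 0.4312
P(Wq > t) = ρ·e^{−(μ−λ)t} = 0.4312·e^{−0.3607}
= 0.4312·0.697169 = 0.300638

Final: 0.300638


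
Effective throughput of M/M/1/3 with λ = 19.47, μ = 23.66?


ρ = 0.8229; P_K = (1−ρ)ρ^3/(1−ρ^4) = 0.182268
λ_eff = λ(1 − P_K) = 19.47·(1 − 0.182268) = 19.47·0.817732 = 15.9212 /hr

Final: 15.9212 /hr


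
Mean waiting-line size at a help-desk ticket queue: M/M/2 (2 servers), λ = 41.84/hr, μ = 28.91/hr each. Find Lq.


a = λ/μ = 1.4473; ρ = a/2 = 0.7236
P₀ = 0.160345
Lq = P₀·a^c·ρ / (c!·(1−ρ)²) = 0.160345·2.09453·0.7236/(2·0.07638)
= 1.59085

Final: 1.59085


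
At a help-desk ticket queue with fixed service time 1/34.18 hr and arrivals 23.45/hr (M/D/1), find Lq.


ρ = 23.45/34.18 = 0.6861
M/D/1: Lq = ρ²/(2(1−ρ)) = 0.4707/(2·0.3139) = 0.74969

Final: 0.74969


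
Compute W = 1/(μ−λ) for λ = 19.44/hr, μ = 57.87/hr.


W = 1/(μ−λ) = 1/(57.87 − 19.44) = 1/38.43 = 0.02602 hr

Final: 0.02602 hr


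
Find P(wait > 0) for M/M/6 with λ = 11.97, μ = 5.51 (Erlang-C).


a = λ/μ = 2.1724; ρ = a/6 = 0.3621
P₀ = 0.113624 (from M/M/c formula)
C(c,a) = [a^c/(c!(1−ρ))]·P₀ = [105.11273/(720·0.6379)]·0.113624
= 0.22885·0.113624 = 0.026003

Final: 0.026003


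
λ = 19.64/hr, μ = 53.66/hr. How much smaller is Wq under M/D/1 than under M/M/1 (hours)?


ρ = 19.64/53.66 = 0.3660
Wq(M/M/1) = ρ/(μ−λ) = 0.3660/34.02 = 0.01076 hr
Wq(M/D/1) = ρ/(2(μ−λ)) = 0.005379 hr
Savings = 0.01076 − 0.005379 = 0.005379 hr

Final: 0.005379 hr


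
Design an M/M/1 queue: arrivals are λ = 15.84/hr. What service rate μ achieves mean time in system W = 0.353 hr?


W = 1/(μ−λ) ⇒ μ − λ = 1/W = 1/0.353 = 2.8329
μ = λ + 1/W = 15.84 + 2.8329 = 18.6729 per hr

Final: 18.6729 /hr


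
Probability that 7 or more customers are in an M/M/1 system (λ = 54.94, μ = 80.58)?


ρ = 54.94/80.58 = 0.6818
P(N ≥ n) = ρ^n = 0.6818^7 = 0.068490

Final: 0.068490


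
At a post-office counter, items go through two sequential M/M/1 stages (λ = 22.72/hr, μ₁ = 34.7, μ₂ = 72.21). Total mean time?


Each node sees arrival rate λ = 22.72/hr (tandem ⇒ throughput preserved).
W₁ = 1/(μ₁−λ) = 1/(34.7−22.72) = 0.08347 hr
W₂ = 1/(μ₂−λ) = 1/(72.21−22.72) = 0.02021 hr
W_total = W₁ + W₂ = 0.08347 + 0.02021 = 0.10368 hr

Final: 0.10368 hr


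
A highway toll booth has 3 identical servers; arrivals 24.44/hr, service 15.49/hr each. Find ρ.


ρ = λ/(cμ) = 24.44/(3·15.49) = 24.44/46.47 = 0.5259

Final: 0.5259


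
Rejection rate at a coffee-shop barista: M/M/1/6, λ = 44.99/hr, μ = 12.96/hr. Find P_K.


ρ = λ/μ = 44.99/12.96 = 3.4715
P_K = (1−ρ)ρ^K/(1−ρ^(K+1)) = (-2.4715·1750.112432)/(1 − 6075.428882)
= -4325.316450/-6074.428882 = 0.712053

Final: 0.712053


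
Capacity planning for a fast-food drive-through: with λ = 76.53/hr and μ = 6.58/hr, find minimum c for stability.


Stability requires cμ > λ ⇔ c > λ/μ.
λ/μ = 76.53/6.58 = 11.6307
Minimum integer c = ⌊11.6307⌋ + 1 = 12
Check: 12·6.58 = 78.96 > 76.53, while 11·6.58 = 72.38 ≤ 76.53

Final: 12 servers


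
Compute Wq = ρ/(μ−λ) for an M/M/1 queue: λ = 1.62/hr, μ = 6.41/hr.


ρ = 1.62/6.41 = 0.2527
Wq = ρ/(μ−λ) = 0.2527/(6.41 − 1.62) = 0.2527/4.79 = 0.05276 hr

Final: 0.05276 hr


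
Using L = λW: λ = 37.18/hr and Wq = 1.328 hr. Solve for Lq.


Lq = λWq = 37.18·1.328 = 49.3750

Final: 49.3750


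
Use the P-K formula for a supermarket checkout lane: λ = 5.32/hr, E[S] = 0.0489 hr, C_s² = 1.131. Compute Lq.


ρ = λ·E[S] = 5.32·0.0489 = 0.2601
Lq = ρ²(1+C_s²)/(2(1−ρ)) = 0.06768·(1+1.131)/(2·0.7399)
= 0.06768·2.1310/1.4797 = 0.09747

Final: 0.09747


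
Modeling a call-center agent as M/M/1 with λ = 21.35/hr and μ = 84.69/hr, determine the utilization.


ρ = λ/μ = 21.35/84.69 = 0.2521

Final: 0.2521


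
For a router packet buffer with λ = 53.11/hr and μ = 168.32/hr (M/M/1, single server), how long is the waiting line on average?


ρ = 53.11/168.32 = 0.3155
Lq = ρ²/(1−ρ) = 0.09956/0.6845 = 0.1455

Final: 0.1455


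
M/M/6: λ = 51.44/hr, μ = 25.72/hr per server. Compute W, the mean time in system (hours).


a = 2.0000; ρ = 0.3333; P₀ = 0.135135
Lq = P₀·a^c·ρ/(c!(1−ρ)²) = 0.009009
Wq = Lq/λ = 0.009009/51.44 = 0.0001751 hr
W = Wq + 1/μ = 0.0001751 + 0.03888 = 0.03906 hr

Final: 0.03906 hr


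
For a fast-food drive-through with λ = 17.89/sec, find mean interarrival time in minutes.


Mean interarrival time = 1/λ = 1/17.89 second = 0.05590 second
In minutes: 0.05590 × 0.0166667 = 0.0009316 min

Final: 0.0009316 min


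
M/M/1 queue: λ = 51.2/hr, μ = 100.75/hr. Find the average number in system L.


ρ = λ/μ = 51.2/100.75 = 0.5082
L = ρ/(1−ρ) = 0.5082/(1 − 0.5082) = 0.5082/0.4918 = 1.0333

Final: 1.0333


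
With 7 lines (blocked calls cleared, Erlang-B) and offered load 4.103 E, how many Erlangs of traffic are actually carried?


B(7,4.103) = 0.068091 (Erlang-B)
Carried load = a(1 − B) = 4.103·(1 − 0.068091) = 4.103·0.931909 = 3.8236 E

Final: 3.8236 Erlangs


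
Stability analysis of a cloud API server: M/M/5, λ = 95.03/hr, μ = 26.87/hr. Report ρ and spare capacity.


Total capacity cμ = 5·26.87 = 134.35/hr
ρ = λ/(cμ) = 95.03/134.35 = 0.7073
Stable ⇔ ρ < 1: YES
Spare capacity = cμ − λ = 134.35 − 95.03 = 39.32/hr

Final: ρ = 0.7073; stable; margin = 39.32/hr


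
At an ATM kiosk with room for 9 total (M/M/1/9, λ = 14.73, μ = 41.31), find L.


ρ = 14.73/41.31 = 0.3566
L = ρ[1 − (K+1)ρ^K + Kρ^(K+1)] / [(1−ρ)(1−ρ^(K+1))]
Numerator: 0.3566·(1 − 10·0.00009318 + 9·0.00003323) = 0.356347
Denominator: (0.6434)·(0.999967) = 0.643406
L = 0.356347/0.643406 = 0.5538

Final: 0.5538


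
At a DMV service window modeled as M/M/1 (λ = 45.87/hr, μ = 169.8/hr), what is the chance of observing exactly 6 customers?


ρ = 45.87/169.8 = 0.2701
P_n = (1−ρ)·ρ^n = (1 − 0.2701)·0.2701^6 = 0.7299·0.0003886 = 0.0002837

Final: 0.0002837


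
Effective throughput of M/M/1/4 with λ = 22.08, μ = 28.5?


ρ = 0.7747; P_K = (1−ρ)ρ^4/(1−ρ^5) = 0.112574
λ_eff = λ(1 − P_K) = 22.08·(1 − 0.112574) = 22.08·0.887426 = 19.5944 /hr

Final: 19.5944 /hr


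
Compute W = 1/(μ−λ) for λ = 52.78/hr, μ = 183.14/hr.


W = 1/(μ−λ) = 1/(183.14 − 52.78) = 1/130.36 = 0.007671 hr

Final: 0.007671 hr


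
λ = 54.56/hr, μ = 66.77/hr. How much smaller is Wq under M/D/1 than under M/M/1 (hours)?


ρ = 54.56/66.77 = 0.8171
Wq(M/M/1) = ρ/(μ−λ) = 0.8171/12.21 = 0.06692 hr
Wq(M/D/1) = ρ/(2(μ−λ)) = 0.03346 hr
Savings = 0.06692 − 0.03346 = 0.03346 hr

Final: 0.03346 hr


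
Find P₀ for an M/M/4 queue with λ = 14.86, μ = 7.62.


a = λ/μ = 14.86/7.62 = 1.9501; ρ = a/c = 0.4875
Σ_{k=0}^{3} a^k/k! (terms k=0..3) = 1.00000 + 1.95013 + 1.90151 + 1.23606 = 6.08770
Tail: a^4/(4!(1−ρ)) = 14.46290/(24·0.5125) = 1.17592
P₀ = 1/(6.08770 + 1.17592) = 1/7.26362 = 0.137672

Final: 0.137672


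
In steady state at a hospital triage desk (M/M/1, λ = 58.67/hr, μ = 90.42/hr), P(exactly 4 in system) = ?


ρ = 58.67/90.42 = 0.6489
P_n = (1−ρ)·ρ^n = (1 − 0.6489)·0.6489^4 = 0.3511·0.177258 = 0.062242

Final: 0.062242


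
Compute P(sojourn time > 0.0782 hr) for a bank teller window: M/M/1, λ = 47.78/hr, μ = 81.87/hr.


W ~ Exponential(μ−λ) for M/M/1.
μ − λ = 81.87 − 47.78 = 34.0900
P(W > t) = e^{−(μ−λ)t} = e^{−2.6658} = 0.069541

Final: 0.069541


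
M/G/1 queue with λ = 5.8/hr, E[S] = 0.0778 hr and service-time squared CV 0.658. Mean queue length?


ρ = λ·E[S] = 5.8·0.0778 = 0.4512
Lq = ρ²(1+C_s²)/(2(1−ρ)) = 0.2036·(1+0.658)/(2·0.5488)
= 0.2036·1.6580/1.0975 = 0.30760

Final: 0.30760


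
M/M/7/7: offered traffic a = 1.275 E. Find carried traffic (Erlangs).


B(7,1.275) = 0.0003037 (Erlang-B)
Carried load = a(1 − B) = 1.275·(1 − 0.0003037) = 1.275·0.999696 = 1.2746 E

Final: 1.2746 Erlangs


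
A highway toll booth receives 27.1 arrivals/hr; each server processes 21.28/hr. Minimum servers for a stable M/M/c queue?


Stability requires cμ > λ ⇔ c > λ/μ.
λ/μ = 27.1/21.28 = 1.2735
Minimum integer c = ⌊1.2735⌋ + 1 = 2
Check: 2·21.28 = 42.56 > 27.1, while 1·21.28 = 21.28 ≤ 27.1

Final: 2 servers


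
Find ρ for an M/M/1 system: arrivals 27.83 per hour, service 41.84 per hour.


ρ = λ/μ = 27.83/41.84 = 0.6652

Final: 0.6652


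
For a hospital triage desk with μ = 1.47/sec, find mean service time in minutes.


Mean service time = 1/μ = 1/1.47 second = 0.68027 second
In minutes: 0.68027 × 0.0166667 = 0.01134 min

Final: 0.01134 min


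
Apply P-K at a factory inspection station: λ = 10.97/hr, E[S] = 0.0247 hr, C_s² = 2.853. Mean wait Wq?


ρ = λ·E[S] = 10.97·0.0247 = 0.2710
E[S²] = E[S]²(1+C_s²) = 0.0247²·(1+2.853) = 0.002351
Wq = λ·E[S²]/(2(1−ρ)) = 10.97·0.002351/(2·0.7290) = 0.01769 hr

Final: 0.01769 hr


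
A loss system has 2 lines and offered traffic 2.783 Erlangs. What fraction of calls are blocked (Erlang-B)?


B(c,a) = (a^c/c!) / Σ_{k=0}^{c} a^k/k!
a^2/2! = 3.872544
Σ terms (k=0..2): 1.00000 + 2.78300 + 3.87254 = 7.655544
B = 3.872544/7.655544 = 0.505848

Final: 0.505848


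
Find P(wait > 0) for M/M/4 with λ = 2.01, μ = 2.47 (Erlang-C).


a = λ/μ = 0.8138; ρ = a/4 = 0.2034
P₀ = 0.442943 (from M/M/c formula)
C(c,a) = [a^c/(c!(1−ρ))]·P₀ = [0.43853/(24·0.7966)]·0.442943
= 0.02294·0.442943 = 0.010161

Final: 0.010161


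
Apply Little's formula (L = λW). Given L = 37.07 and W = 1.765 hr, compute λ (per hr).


λ = L/W = 37.07/1.765 = 21.0028 /hr

Final: 21.0028 /hr


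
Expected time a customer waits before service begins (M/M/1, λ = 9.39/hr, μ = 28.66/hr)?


ρ = 9.39/28.66 = 0.3276
Wq = ρ/(μ−λ) = 0.3276/(28.66 − 9.39) = 0.3276/19.27 = 0.01700 hr

Final: 0.01700 hr


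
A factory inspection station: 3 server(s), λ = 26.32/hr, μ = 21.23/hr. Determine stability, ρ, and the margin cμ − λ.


Total capacity cμ = 3·21.23 = 63.69/hr
ρ = λ/(cμ) = 26.32/63.69 = 0.4133
Stable ⇔ ρ < 1: YES
Spare capacity = cμ − λ = 63.69 − 26.32 = 37.37/hr

Final: ρ = 0.4133; stable; margin = 37.37/hr


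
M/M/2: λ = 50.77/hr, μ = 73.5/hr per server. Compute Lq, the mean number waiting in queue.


a = λ/μ = 0.6907; ρ = a/2 = 0.3454
P₀ = 0.486575
Lq = P₀·a^c·ρ / (c!·(1−ρ)²) = 0.486575·0.47713·0.3454/(2·0.42854)
= 0.09355

Final: 0.09355


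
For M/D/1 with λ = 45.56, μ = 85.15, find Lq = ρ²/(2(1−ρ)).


ρ = 45.56/85.15 = 0.5351
M/D/1: Lq = ρ²/(2(1−ρ)) = 0.2863/(2·0.4649) = 0.30787

Final: 0.30787


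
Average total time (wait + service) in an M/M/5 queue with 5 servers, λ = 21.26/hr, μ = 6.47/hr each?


a = 3.2859; ρ = 0.6572; P₀ = 0.033593
Lq = P₀·a^c·ρ/(c!(1−ρ)²) = 0.59971
Wq = Lq/λ = 0.59971/21.26 = 0.02821 hr
W = Wq + 1/μ = 0.02821 + 0.15456 = 0.18277 hr

Final: 0.18277 hr


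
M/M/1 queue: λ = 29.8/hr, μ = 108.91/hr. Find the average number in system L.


ρ = λ/μ = 29.8/108.91 = 0.2736
L = ρ/(1−ρ) = 0.2736/(1 − 0.2736) = 0.2736/0.7264 = 0.3767

Final: 0.3767


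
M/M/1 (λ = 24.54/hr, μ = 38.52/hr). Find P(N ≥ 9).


ρ = 24.54/38.52 = 0.6371
P(N ≥ n) = ρ^n = 0.6371^9 = 0.017286

Final: 0.017286


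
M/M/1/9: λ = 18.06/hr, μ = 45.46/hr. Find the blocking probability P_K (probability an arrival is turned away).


ρ = λ/μ = 18.06/45.46 = 0.3973
P_K = (1−ρ)ρ^K/(1−ρ^(K+1)) = (0.6027·0.0002465)/(1 − 0.00009792)
= 0.0001486/0.999902 = 0.0001486

Final: 0.0001486


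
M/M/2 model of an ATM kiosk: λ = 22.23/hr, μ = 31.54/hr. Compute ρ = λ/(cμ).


ρ = λ/(cμ) = 22.23/(2·31.54) = 22.23/63.08 = 0.3524

Final: 0.3524


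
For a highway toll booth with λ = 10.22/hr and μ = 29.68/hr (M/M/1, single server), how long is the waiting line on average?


ρ = 10.22/29.68 = 0.3443
Lq = ρ²/(1−ρ) = 0.1186/0.6557 = 0.1808

Final: 0.1808


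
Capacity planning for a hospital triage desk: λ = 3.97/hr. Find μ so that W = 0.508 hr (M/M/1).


W = 1/(μ−λ) ⇒ μ − λ = 1/W = 1/0.508 = 1.9685
μ = λ + 1/W = 3.97 + 1.9685 = 5.9385 per hr

Final: 5.9385 /hr


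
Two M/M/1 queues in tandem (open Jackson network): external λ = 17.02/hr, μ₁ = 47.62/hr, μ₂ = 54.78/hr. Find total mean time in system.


Each node sees arrival rate λ = 17.02/hr (tandem ⇒ throughput preserved).
W₁ = 1/(μ₁−λ) = 1/(47.62−17.02) = 0.03268 hr
W₂ = 1/(μ₂−λ) = 1/(54.78−17.02) = 0.02648 hr
W_total = W₁ + W₂ = 0.03268 + 0.02648 = 0.05916 hr

Final: 0.05916 hr


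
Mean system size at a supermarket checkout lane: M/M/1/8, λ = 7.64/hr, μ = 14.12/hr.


ρ = 7.64/14.12 = 0.5411
L = ρ[1 − (K+1)ρ^K + Kρ^(K+1)] / [(1−ρ)(1−ρ^(K+1))]
Numerator: 0.5411·(1 − 9·0.007346 + 8·0.003975) = 0.522508
Denominator: (0.4589)·(0.996025) = 0.457099
L = 0.522508/0.457099 = 1.1431

Final: 1.1431


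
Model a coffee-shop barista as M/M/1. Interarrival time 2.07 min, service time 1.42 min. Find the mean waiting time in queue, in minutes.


λ = 60/2.07 = 28.9855 /hr
μ = 60/1.42 = 42.2535 /hr
ρ = λ/μ = 28.9855/42.2535 = 0.6860
Wq = ρ/(μ−λ) = 0.6860/(42.2535−28.9855) = 0.05170 hr
In minutes: 0.05170·60 = 3.102 min

Final: 3.102 min


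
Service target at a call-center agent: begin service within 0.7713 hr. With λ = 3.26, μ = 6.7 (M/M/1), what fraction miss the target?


ρ = 3.26/6.7 = 0.4866
P(Wq > t) = ρ·e^{−(μ−λ)t} = 0.4866·e^{−2.6533}
= 0.4866·0.070420 = 0.034264

Final: 0.034264


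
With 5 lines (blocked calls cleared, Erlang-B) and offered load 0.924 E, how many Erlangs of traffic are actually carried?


B(5,0.924) = 0.002229 (Erlang-B)
Carried load = a(1 − B) = 0.924·(1 − 0.002229) = 0.924·0.997771 = 0.9219 E

Final: 0.9219 Erlangs


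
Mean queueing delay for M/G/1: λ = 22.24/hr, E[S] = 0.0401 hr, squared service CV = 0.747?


ρ = λ·E[S] = 22.24·0.0401 = 0.8918
E[S²] = E[S]²(1+C_s²) = 0.0401²·(1+0.747) = 0.002809
Wq = λ·E[S²]/(2(1−ρ)) = 22.24·0.002809/(2·0.1082) = 0.28877 hr

Final: 0.28877 hr


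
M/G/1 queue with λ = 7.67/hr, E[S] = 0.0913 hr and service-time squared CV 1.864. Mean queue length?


ρ = λ·E[S] = 7.67·0.0913 = 0.7003
Lq = ρ²(1+C_s²)/(2(1−ρ)) = 0.4904·(1+1.864)/(2·0.2997)
= 0.4904·2.8640/0.5995 = 2.34286

Final: 2.34286


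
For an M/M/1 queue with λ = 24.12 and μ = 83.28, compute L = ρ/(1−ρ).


ρ = λ/μ = 24.12/83.28 = 0.2896
L = ρ/(1−ρ) = 0.2896/(1 − 0.2896) = 0.2896/0.7104 = 0.4077

Final: 0.4077


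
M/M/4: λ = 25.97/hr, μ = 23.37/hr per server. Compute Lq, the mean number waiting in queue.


a = λ/μ = 1.1113; ρ = a/4 = 0.2778
P₀ = 0.328365
Lq = P₀·a^c·ρ / (c!·(1−ρ)²) = 0.328365·1.52494·0.2778/(24·0.52155)
= 0.01111

Final: 0.01111


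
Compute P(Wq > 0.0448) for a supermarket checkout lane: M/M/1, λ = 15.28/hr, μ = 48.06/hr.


ρ = 15.28/48.06 = 0.3179
P(Wq > t) = ρ·e^{−(μ−λ)t} = 0.3179·e^{−1.4685}
= 0.3179·0.230261 = 0.073208

Final: 0.073208


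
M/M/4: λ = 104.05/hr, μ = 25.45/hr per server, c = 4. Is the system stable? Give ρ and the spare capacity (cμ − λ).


Total capacity cμ = 4·25.45 = 101.80/hr
ρ = λ/(cμ) = 104.05/101.80 = 1.0221
Stable ⇔ ρ < 1: NO
Spare capacity = cμ − λ = 101.80 − 104.05 = -2.25/hr

Final: ρ = 1.0221; unstable; margin = -2.25/hr


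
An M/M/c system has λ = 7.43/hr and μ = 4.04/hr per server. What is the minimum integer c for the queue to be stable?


Stability requires cμ > λ ⇔ c > λ/μ.
λ/μ = 7.43/4.04 = 1.8391
Minimum integer c = ⌊1.8391⌋ + 1 = 2
Check: 2·4.04 = 8.08 > 7.43, while 1·4.04 = 4.04 ≤ 7.43

Final: 2 servers


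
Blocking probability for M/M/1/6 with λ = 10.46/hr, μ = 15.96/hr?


ρ = λ/μ = 10.46/15.96 = 0.6554
P_K = (1−ρ)ρ^K/(1−ρ^(K+1)) = (0.3446·0.079249)/(1 − 0.051939)
= 0.027310/0.948061 = 0.028806

Final: 0.028806


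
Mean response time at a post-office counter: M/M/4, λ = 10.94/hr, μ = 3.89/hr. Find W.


a = 2.8123; ρ = 0.7031; P₀ = 0.049376
Lq = P₀·a^c·ρ/(c!(1−ρ)²) = 1.02640
Wq = Lq/λ = 1.02640/10.94 = 0.09382 hr
W = Wq + 1/μ = 0.09382 + 0.25707 = 0.35089 hr

Final: 0.35089 hr


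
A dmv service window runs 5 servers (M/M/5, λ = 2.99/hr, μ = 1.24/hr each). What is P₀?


a = λ/μ = 2.99/1.24 = 2.4113; ρ = a/c = 0.4823
Σ_{k=0}^{4} a^k/k! (terms k=0..4) = 1.00000 + 2.41129 + 2.90716 + 2.33667 + 1.40860 = 10.06372
Tail: a^5/(5!(1−ρ)) = 81.51687/(120·0.5177) = 1.31206
P₀ = 1/(10.06372 + 1.31206) = 1/11.37577 = 0.087906

Final: 0.087906


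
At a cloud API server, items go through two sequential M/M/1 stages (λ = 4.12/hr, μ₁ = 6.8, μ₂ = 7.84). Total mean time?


Each node sees arrival rate λ = 4.12/hr (tandem ⇒ throughput preserved).
W₁ = 1/(μ₁−λ) = 1/(6.8−4.12) = 0.37313 hr
W₂ = 1/(μ₂−λ) = 1/(7.84−4.12) = 0.26882 hr
W_total = W₁ + W₂ = 0.37313 + 0.26882 = 0.64195 hr

Final: 0.64195 hr


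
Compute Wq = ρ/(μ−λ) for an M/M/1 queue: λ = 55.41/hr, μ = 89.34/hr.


ρ = 55.41/89.34 = 0.6202
Wq = ρ/(μ−λ) = 0.6202/(89.34 − 55.41) = 0.6202/33.93 = 0.01828 hr

Final: 0.01828 hr


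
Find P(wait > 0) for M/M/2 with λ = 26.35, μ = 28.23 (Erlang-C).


a = λ/μ = 0.9334; ρ = a/2 = 0.4667
P₀ = 0.363603 (from M/M/c formula)
C(c,a) = [a^c/(c!(1−ρ))]·P₀ = [0.87124/(2·0.5333)]·0.363603
= 0.81684·0.363603 = 0.297008

Final: 0.297008


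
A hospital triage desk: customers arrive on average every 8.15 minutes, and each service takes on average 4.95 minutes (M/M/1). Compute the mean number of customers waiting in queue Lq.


λ = 60/8.15 = 7.3620 /hr
μ = 60/4.95 = 12.1212 /hr
ρ = λ/μ = 7.3620/12.1212 = 0.6074
Lq = ρ²/(1−ρ) = 0.3689/0.3926 = 0.9395

Final: 0.9395


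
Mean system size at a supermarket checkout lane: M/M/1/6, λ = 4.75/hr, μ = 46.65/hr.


ρ = 4.75/46.65 = 0.1018
L = ρ[1 − (K+1)ρ^K + Kρ^(K+1)] / [(1−ρ)(1−ρ^(K+1))]
Numerator: 0.1018·(1 − 7·0.000001114 + 6·0.0000001135) = 0.101821
Denominator: (0.8982)·(1.000000) = 0.898178
L = 0.101821/0.898178 = 0.1134

Final: 0.1134


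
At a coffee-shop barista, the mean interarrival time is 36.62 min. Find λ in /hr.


λ = 1/(interarrival time) in consistent units.
1 hour = 60 min, so λ = 60/36.62 = 1.6384 per hour

Final: 1.6384 /hr


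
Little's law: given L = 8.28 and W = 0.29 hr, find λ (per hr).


λ = L/W = 8.28/0.29 = 28.5517 /hr

Final: 28.5517 /hr


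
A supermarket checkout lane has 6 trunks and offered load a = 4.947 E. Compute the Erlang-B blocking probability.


B(c,a) = (a^c/c!) / Σ_{k=0}^{c} a^k/k!
a^6/6! = 20.357243
Σ terms (k=0..6): 1.00000 + 4.94700 + 12.23640 + 20.17783 + 24.95493 + 24.69041 + 20.35724 = 108.363821
B = 20.357243/108.363821 = 0.187860

Final: 0.187860


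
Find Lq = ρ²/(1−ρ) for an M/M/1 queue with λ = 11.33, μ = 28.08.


ρ = 11.33/28.08 = 0.4035
Lq = ρ²/(1−ρ) = 0.1628/0.5965 = 0.2729

Final: 0.2729


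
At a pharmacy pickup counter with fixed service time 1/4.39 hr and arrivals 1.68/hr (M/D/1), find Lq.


ρ = 1.68/4.39 = 0.3827
M/D/1: Lq = ρ²/(2(1−ρ)) = 0.1465/(2·0.6173) = 0.11862

Final: 0.11862


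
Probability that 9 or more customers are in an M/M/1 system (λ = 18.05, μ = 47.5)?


ρ = 18.05/47.5 = 0.3800
P(N ≥ n) = ρ^n = 0.3800^9 = 0.0001652

Final: 0.0001652


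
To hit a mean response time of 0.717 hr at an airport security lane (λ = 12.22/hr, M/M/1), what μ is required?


W = 1/(μ−λ) ⇒ μ − λ = 1/W = 1/0.717 = 1.3947
μ = λ + 1/W = 12.22 + 1.3947 = 13.6147 per hr

Final: 13.6147 /hr


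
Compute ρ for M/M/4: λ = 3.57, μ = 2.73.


ρ = λ/(cμ) = 3.57/(4·2.73) = 3.57/10.92 = 0.3269

Final: 0.3269


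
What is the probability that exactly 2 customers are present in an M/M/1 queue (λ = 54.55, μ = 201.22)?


ρ = 54.55/201.22 = 0.2711
P_n = (1−ρ)·ρ^n = (1 − 0.2711)·0.2711^2 = 0.7289·0.073493 = 0.053569

Final: 0.053569


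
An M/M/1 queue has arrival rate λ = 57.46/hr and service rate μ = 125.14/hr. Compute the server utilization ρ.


ρ = λ/μ = 57.46/125.14 = 0.4592

Final: 0.4592


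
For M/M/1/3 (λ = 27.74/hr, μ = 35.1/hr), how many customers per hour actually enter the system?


ρ = 0.7903; P_K = (1−ρ)ρ^3/(1−ρ^4) = 0.169716
λ_eff = λ(1 − P_K) = 27.74·(1 − 0.169716) = 27.74·0.830284 = 23.0321 /hr

Final: 23.0321 /hr


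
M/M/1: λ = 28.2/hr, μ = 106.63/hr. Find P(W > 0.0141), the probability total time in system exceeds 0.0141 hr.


W ~ Exponential(μ−λ) for M/M/1.
μ − λ = 106.63 − 28.2 = 78.4300
P(W > t) = e^{−(μ−λ)t} = e^{−1.1059} = 0.330925

Final: 0.330925


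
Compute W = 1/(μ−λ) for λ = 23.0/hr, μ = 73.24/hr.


W = 1/(μ−λ) = 1/(73.24 − 23.0) = 1/50.24 = 0.01990 hr

Final: 0.01990 hr


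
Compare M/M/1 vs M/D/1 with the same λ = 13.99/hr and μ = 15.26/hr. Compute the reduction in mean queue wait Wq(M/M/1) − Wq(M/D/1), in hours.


ρ = 13.99/15.26 = 0.9168
Wq(M/M/1) = ρ/(μ−λ) = 0.9168/1.27 = 0.72187 hr
Wq(M/D/1) = ρ/(2(μ−λ)) = 0.36094 hr
Savings = 0.72187 − 0.36094 = 0.36094 hr

Final: 0.36094 hr


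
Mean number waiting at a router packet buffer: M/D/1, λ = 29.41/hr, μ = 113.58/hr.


ρ = 29.41/113.58 = 0.2589
M/D/1: Lq = ρ²/(2(1−ρ)) = 0.06705/(2·0.7411) = 0.04524

Final: 0.04524


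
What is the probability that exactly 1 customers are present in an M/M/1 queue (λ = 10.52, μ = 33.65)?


ρ = 10.52/33.65 = 0.3126
P_n = (1−ρ)·ρ^n = (1 − 0.3126)·0.3126^1 = 0.6874·0.312630 = 0.214892

Final: 0.214892


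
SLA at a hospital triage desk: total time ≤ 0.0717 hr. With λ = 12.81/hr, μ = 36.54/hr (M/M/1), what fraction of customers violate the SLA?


W ~ Exponential(μ−λ) for M/M/1.
μ − λ = 36.54 − 12.81 = 23.7300
P(W > t) = e^{−(μ−λ)t} = e^{−1.7014} = 0.182420

Final: 0.182420


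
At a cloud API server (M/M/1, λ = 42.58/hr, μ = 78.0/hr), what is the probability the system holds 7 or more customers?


ρ = 42.58/78.0 = 0.5459
P(N ≥ n) = ρ^n = 0.5459^7 = 0.014447

Final: 0.014447


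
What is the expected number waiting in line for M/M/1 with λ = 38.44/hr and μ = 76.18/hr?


ρ = 38.44/76.18 = 0.5046
Lq = ρ²/(1−ρ) = 0.2546/0.4954 = 0.5140

Final: 0.5140


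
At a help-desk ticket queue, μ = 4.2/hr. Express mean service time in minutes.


Mean service time = 1/μ = 1/4.2 hour = 0.23810 hour
In minutes: 0.23810 × 60 = 14.2857 min

Final: 14.2857 min


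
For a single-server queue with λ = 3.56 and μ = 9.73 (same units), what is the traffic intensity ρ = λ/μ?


ρ = λ/μ = 3.56/9.73 = 0.3659

Final: 0.3659


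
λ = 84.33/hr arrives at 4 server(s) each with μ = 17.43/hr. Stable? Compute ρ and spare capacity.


Total capacity cμ = 4·17.43 = 69.72/hr
ρ = λ/(cμ) = 84.33/69.72 = 1.2096
Stable ⇔ ρ < 1: NO
Spare capacity = cμ − λ = 69.72 − 84.33 = -14.61/hr

Final: ρ = 1.2096; unstable; margin = -14.61/hr


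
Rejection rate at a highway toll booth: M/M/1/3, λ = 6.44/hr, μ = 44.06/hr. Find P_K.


ρ = λ/μ = 6.44/44.06 = 0.1462
P_K = (1−ρ)ρ^K/(1−ρ^(K+1)) = (0.8538·0.003123)/(1 − 0.0004564)
= 0.002666/0.999544 = 0.002667

Final: 0.002667


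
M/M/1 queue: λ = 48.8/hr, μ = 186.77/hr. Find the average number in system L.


ρ = λ/μ = 48.8/186.77 = 0.2613
L = ρ/(1−ρ) = 0.2613/(1 − 0.2613) = 0.2613/0.7387 = 0.3537

Final: 0.3537


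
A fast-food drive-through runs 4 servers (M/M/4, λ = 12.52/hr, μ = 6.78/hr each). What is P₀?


a = λ/μ = 12.52/6.78 = 1.8466; ρ = a/c = 0.4617
Σ_{k=0}^{3} a^k/k! (terms k=0..3) = 1.00000 + 1.84661 + 1.70498 + 1.04948 = 5.60106
Tail: a^4/(4!(1−ρ)) = 11.62783/(24·0.5383) = 0.89996
P₀ = 1/(5.60106 + 0.89996) = 1/6.50103 = 0.153822

Final: 0.153822


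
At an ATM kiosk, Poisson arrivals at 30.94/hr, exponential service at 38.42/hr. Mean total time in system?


W = 1/(μ−λ) = 1/(38.42 − 30.94) = 1/7.48 = 0.1337 hr

Final: 0.1337 hr


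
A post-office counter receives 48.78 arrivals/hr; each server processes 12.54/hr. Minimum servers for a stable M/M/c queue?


Stability requires cμ > λ ⇔ c > λ/μ.
λ/μ = 48.78/12.54 = 3.8900
Minimum integer c = ⌊3.8900⌋ + 1 = 4
Check: 4·12.54 = 50.16 > 48.78, while 3·12.54 = 37.62 ≤ 48.78

Final: 4 servers


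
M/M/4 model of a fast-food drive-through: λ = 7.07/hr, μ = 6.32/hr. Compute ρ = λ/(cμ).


ρ = λ/(cμ) = 7.07/(4·6.32) = 7.07/25.28 = 0.2797

Final: 0.2797


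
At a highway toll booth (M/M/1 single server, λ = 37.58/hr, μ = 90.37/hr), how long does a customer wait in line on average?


ρ = 37.58/90.37 = 0.4158
Wq = ρ/(μ−λ) = 0.4158/(90.37 − 37.58) = 0.4158/52.79 = 0.007877 hr

Final: 0.007877 hr


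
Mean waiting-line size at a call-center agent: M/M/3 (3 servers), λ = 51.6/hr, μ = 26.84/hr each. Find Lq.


a = λ/μ = 1.9225; ρ = a/3 = 0.6408
P₀ = 0.123950
Lq = P₀·a^c·ρ / (c!·(1−ρ)²) = 0.123950·7.10561·0.6408/(6·0.12900)
= 0.72921

Final: 0.72921


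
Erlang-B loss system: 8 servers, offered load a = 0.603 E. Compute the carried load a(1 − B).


B(8,0.603) = 0.0000002372 (Erlang-B)
Carried load = a(1 − B) = 0.603·(1 − 0.0000002372) = 0.603·1.000000 = 0.6030 E

Final: 0.6030 Erlangs


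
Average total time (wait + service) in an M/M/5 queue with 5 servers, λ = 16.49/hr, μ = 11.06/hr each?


a = 1.4910; ρ = 0.2982; P₀ = 0.224810
Lq = P₀·a^c·ρ/(c!(1−ρ)²) = 0.008356
Wq = Lq/λ = 0.008356/16.49 = 0.0005068 hr
W = Wq + 1/μ = 0.0005068 + 0.09042 = 0.09092 hr

Final: 0.09092 hr


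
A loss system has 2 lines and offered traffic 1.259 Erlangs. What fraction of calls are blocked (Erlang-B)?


B(c,a) = (a^c/c!) / Σ_{k=0}^{c} a^k/k!
a^2/2! = 0.792540
Σ terms (k=0..2): 1.00000 + 1.25900 + 0.79254 = 3.051540
B = 0.792540/3.051540 = 0.259718

Final: 0.259718


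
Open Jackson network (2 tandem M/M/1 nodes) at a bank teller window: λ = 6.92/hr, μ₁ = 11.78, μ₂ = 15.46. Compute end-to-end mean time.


Each node sees arrival rate λ = 6.92/hr (tandem ⇒ throughput preserved).
W₁ = 1/(μ₁−λ) = 1/(11.78−6.92) = 0.20576 hr
W₂ = 1/(μ₂−λ) = 1/(15.46−6.92) = 0.11710 hr
W_total = W₁ + W₂ = 0.20576 + 0.11710 = 0.32286 hr

Final: 0.32286 hr


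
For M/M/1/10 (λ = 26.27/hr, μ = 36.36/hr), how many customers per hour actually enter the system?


ρ = 0.7225; P_K = (1−ρ)ρ^10/(1−ρ^11) = 0.011065
λ_eff = λ(1 − P_K) = 26.27·(1 − 0.011065) = 26.27·0.988935 = 25.9793 /hr

Final: 25.9793 /hr


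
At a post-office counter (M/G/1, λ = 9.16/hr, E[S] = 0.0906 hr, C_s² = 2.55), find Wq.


ρ = λ·E[S] = 9.16·0.0906 = 0.8299
E[S²] = E[S]²(1+C_s²) = 0.0906²·(1+2.55) = 0.029140
Wq = λ·E[S²]/(2(1−ρ)) = 9.16·0.029140/(2·0.1701) = 0.78458 hr

Final: 0.78458 hr


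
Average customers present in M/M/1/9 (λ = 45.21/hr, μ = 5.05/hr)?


ρ = 45.21/5.05 = 8.9525
L = ρ[1 − (K+1)ρ^K + Kρ^(K+1)] / [(1−ρ)(1−ρ^(K+1))]
Numerator: 8.9525·(1 − 10·369392573.820984 + 9·3306977873.751820) = 233380959301.311096
Denominator: (-7.9525)·(-3306977872.751820) = 26298659677.170910
L = 233380959301.311096/26298659677.170910 = 8.8743

Final: 8.8743


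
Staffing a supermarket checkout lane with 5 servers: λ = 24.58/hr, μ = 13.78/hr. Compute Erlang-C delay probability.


a = λ/μ = 1.7837; ρ = a/5 = 0.3567
P₀ = 0.167328 (from M/M/c formula)
C(c,a) = [a^c/(c!(1−ρ))]·P₀ = [18.05774/(120·0.6433)]·0.167328
= 0.23394·0.167328 = 0.039145

Final: 0.039145


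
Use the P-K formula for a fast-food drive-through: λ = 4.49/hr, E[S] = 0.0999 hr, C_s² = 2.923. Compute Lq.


ρ = λ·E[S] = 4.49·0.0999 = 0.4486
Lq = ρ²(1+C_s²)/(2(1−ρ)) = 0.2012·(1+2.923)/(2·0.5514)
= 0.2012·3.9230/1.1029 = 0.71566

Final: 0.71566


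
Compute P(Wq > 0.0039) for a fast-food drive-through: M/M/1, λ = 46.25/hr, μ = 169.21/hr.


ρ = 46.25/169.21 = 0.2733
P(Wq > t) = ρ·e^{−(μ−λ)t} = 0.2733·e^{−0.4795}
= 0.2733·0.619066 = 0.169209

Final: 0.169209


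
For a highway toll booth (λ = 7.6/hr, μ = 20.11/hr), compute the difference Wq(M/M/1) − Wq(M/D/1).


ρ = 7.6/20.11 = 0.3779
Wq(M/M/1) = ρ/(μ−λ) = 0.3779/12.51 = 0.03021 hr
Wq(M/D/1) = ρ/(2(μ−λ)) = 0.01510 hr
Savings = 0.03021 − 0.01510 = 0.01510 hr

Final: 0.01510 hr


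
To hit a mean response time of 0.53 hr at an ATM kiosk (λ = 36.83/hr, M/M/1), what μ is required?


W = 1/(μ−λ) ⇒ μ − λ = 1/W = 1/0.53 = 1.8868
μ = λ + 1/W = 36.83 + 1.8868 = 38.7168 per hr

Final: 38.7168 /hr


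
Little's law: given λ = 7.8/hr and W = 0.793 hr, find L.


L = λW = 7.8·0.793 = 6.1854

Final: 6.1854


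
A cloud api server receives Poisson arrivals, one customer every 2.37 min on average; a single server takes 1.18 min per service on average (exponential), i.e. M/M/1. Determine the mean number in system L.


λ = 60/2.37 = 25.3165 /hr
μ = 60/1.18 = 50.8475 /hr
ρ = λ/μ = 25.3165/50.8475 = 0.4979
L = ρ/(1−ρ) = 0.4979/0.5021 = 0.9916

Final: 0.9916


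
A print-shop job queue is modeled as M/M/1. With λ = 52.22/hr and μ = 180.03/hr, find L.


ρ = λ/μ = 52.22/180.03 = 0.2901
L = ρ/(1−ρ) = 0.2901/(1 − 0.2901) = 0.2901/0.7099 = 0.4086

Final: 0.4086


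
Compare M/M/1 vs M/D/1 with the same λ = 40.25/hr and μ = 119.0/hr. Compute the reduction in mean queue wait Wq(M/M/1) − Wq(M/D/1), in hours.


ρ = 40.25/119.0 = 0.3382
Wq(M/M/1) = ρ/(μ−λ) = 0.3382/78.75 = 0.004295 hr
Wq(M/D/1) = ρ/(2(μ−λ)) = 0.002148 hr
Savings = 0.004295 − 0.002148 = 0.002148 hr

Final: 0.002148 hr


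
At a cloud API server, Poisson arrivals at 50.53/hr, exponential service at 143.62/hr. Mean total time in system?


W = 1/(μ−λ) = 1/(143.62 − 50.53) = 1/93.09 = 0.01074 hr

Final: 0.01074 hr


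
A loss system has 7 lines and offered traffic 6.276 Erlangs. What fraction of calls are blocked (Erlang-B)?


B(c,a) = (a^c/c!) / Σ_{k=0}^{c} a^k/k!
a^7/7! = 76.093929
Σ terms (k=0..7): 1.00000 + 6.27600 + 19.69409 + 41.20003 + 64.64285 + 81.13971 + 84.87213 + 76.09393 = 374.918737
B = 76.093929/374.918737 = 0.202961

Final: 0.202961


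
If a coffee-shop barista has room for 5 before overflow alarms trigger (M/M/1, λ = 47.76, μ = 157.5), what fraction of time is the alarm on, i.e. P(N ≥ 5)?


ρ = 47.76/157.5 = 0.3032
P(N ≥ n) = ρ^n = 0.3032^5 = 0.002564

Final: 0.002564


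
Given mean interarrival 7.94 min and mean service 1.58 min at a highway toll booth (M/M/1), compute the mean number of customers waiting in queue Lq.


λ = 60/7.94 = 7.5567 /hr
μ = 60/1.58 = 37.9747 /hr
ρ = λ/μ = 7.5567/37.9747 = 0.1990
Lq = ρ²/(1−ρ) = 0.03960/0.8010 = 0.04944

Final: 0.04944


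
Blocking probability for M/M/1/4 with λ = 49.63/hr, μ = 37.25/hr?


ρ = λ/μ = 49.63/37.25 = 1.3323
P_K = (1−ρ)ρ^K/(1−ρ^(K+1)) = (-0.3323·3.151171)/(1 − 4.198460)
= -1.047289/-3.198460 = 0.327435

Final: 0.327435


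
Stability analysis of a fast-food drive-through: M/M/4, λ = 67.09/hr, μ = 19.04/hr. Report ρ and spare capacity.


Total capacity cμ = 4·19.04 = 76.16/hr
ρ = λ/(cμ) = 67.09/76.16 = 0.8809
Stable ⇔ ρ < 1: YES
Spare capacity = cμ − λ = 76.16 − 67.09 = 9.07/hr

Final: ρ = 0.8809; stable; margin = 9.07/hr


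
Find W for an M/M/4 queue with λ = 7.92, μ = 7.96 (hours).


a = 0.9950; ρ = 0.2487; P₀ = 0.369210
Lq = P₀·a^c·ρ/(c!(1−ρ)²) = 0.006645
Wq = Lq/λ = 0.006645/7.92 = 0.0008390 hr
W = Wq + 1/μ = 0.0008390 + 0.12563 = 0.12647 hr

Final: 0.12647 hr


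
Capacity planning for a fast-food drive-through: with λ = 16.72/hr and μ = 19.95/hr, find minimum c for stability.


Stability requires cμ > λ ⇔ c > λ/μ.
λ/μ = 16.72/19.95 = 0.8381
Minimum integer c = ⌊0.8381⌋ + 1 = 1
Check: 1·19.95 = 19.95 > 16.72, while 0·19.95 = 0.00 ≤ 16.72

Final: 1 servers


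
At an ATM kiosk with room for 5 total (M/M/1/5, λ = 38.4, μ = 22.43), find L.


ρ = 38.4/22.43 = 1.7120
L = ρ[1 − (K+1)ρ^K + Kρ^(K+1)] / [(1−ρ)(1−ρ^(K+1))]
Numerator: 1.7120·(1 − 6·14.706514 + 5·25.177448) = 66.165361
Denominator: (-0.7120)·(-24.177448) = 17.214170
L = 66.165361/17.214170 = 3.8437

Final: 3.8437


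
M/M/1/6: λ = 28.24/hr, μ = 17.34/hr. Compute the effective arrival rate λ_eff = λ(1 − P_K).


ρ = 1.6286; P_K = (1−ρ)ρ^6/(1−ρ^7) = 0.399111
λ_eff = λ(1 − P_K) = 28.24·(1 − 0.399111) = 28.24·0.600889 = 16.9691 /hr

Final: 16.9691 /hr


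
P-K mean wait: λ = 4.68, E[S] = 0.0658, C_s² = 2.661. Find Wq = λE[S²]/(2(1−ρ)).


ρ = λ·E[S] = 4.68·0.0658 = 0.3079
E[S²] = E[S]²(1+C_s²) = 0.0658²·(1+2.661) = 0.015851
Wq = λ·E[S²]/(2(1−ρ)) = 4.68·0.015851/(2·0.6921) = 0.05360 hr

Final: 0.05360 hr


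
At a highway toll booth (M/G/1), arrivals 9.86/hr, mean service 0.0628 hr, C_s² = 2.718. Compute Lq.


ρ = λ·E[S] = 9.86·0.0628 = 0.6192
Lq = ρ²(1+C_s²)/(2(1−ρ)) = 0.3834·(1+2.718)/(2·0.3808)
= 0.3834·3.7180/0.7616 = 1.87182

Final: 1.87182


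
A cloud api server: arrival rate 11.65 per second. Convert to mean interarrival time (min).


Mean interarrival time = 1/λ = 1/11.65 second = 0.08584 second
In minutes: 0.08584 × 0.0166667 = 0.001431 min

Final: 0.001431 min


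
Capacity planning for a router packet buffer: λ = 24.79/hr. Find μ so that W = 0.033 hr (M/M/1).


W = 1/(μ−λ) ⇒ μ − λ = 1/W = 1/0.033 = 30.3030
μ = λ + 1/W = 24.79 + 30.3030 = 55.0930 per hr

Final: 55.0930 /hr


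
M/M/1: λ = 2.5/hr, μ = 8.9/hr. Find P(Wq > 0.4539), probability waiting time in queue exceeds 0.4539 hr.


ρ = 2.5/8.9 = 0.2809
P(Wq > t) = ρ·e^{−(μ−λ)t} = 0.2809·e^{−2.9050}
= 0.2809·0.054751 = 0.015379

Final: 0.015379


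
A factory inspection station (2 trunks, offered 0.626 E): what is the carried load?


B(2,0.626) = 0.107544 (Erlang-B)
Carried load = a(1 − B) = 0.626·(1 − 0.107544) = 0.626·0.892456 = 0.5587 E

Final: 0.5587 Erlangs
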